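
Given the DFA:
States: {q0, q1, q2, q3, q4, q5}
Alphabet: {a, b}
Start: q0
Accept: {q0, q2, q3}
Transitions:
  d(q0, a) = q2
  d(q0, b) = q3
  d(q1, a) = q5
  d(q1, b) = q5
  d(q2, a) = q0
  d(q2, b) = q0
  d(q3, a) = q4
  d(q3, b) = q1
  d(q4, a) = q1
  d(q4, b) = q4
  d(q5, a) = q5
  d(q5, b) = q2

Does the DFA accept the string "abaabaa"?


Trace: q0 -> q2 -> q0 -> q2 -> q0 -> q3 -> q4 -> q1
Final state: q1
Accept states: {q0, q2, q3}

No, rejected (final state q1 is not an accept state)


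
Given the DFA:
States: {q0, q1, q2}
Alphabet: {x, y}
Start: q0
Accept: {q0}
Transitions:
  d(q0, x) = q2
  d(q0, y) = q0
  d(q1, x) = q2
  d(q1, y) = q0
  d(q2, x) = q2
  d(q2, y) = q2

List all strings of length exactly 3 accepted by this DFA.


All strings of length 3: 8 total
Accepted: 1

"yyy"


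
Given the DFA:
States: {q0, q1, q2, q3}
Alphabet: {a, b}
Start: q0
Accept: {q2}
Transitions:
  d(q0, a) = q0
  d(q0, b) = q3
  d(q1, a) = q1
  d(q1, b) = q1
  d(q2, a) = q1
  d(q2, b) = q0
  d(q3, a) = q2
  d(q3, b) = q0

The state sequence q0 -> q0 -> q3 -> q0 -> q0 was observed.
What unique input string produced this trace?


Trace back each transition to find the symbol:
  q0 --[a]--> q0
  q0 --[b]--> q3
  q3 --[b]--> q0
  q0 --[a]--> q0

"abba"


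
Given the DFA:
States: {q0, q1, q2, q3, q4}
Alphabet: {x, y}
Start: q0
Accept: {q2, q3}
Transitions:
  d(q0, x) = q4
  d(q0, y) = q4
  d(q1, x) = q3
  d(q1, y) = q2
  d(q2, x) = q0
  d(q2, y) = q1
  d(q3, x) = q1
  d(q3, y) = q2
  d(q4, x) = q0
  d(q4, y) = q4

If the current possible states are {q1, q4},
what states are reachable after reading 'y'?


Apply transition on 'y' from each current state:
  d(q1, y) = q2
  d(q4, y) = q4

{q2, q4}


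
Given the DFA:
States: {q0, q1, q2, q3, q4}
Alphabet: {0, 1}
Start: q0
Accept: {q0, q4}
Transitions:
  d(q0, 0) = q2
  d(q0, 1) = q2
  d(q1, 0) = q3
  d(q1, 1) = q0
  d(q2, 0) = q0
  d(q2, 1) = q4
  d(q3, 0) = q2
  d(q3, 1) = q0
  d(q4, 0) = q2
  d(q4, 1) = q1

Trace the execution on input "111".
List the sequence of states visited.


Input: 111
d(q0, 1) = q2
d(q2, 1) = q4
d(q4, 1) = q1


q0 -> q2 -> q4 -> q1


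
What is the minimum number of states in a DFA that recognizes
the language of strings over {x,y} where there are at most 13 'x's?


States: count = 0, 1, ..., 13 (all accepting; 14 states), plus a dead state for count > 13.
Total: 14 + 1 = 15.

15


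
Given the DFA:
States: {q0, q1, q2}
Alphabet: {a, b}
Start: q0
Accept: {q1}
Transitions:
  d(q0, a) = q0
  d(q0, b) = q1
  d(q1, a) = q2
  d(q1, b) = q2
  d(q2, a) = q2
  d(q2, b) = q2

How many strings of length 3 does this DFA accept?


Enumerating all length-3 strings:
  "aaa" -> q0 [reject]
  "aab" -> q1 [accept]
  "aba" -> q2 [reject]
  "abb" -> q2 [reject]
  "baa" -> q2 [reject]
  "bab" -> q2 [reject]
  "bba" -> q2 [reject]
  "bbb" -> q2 [reject]

1 out of 8


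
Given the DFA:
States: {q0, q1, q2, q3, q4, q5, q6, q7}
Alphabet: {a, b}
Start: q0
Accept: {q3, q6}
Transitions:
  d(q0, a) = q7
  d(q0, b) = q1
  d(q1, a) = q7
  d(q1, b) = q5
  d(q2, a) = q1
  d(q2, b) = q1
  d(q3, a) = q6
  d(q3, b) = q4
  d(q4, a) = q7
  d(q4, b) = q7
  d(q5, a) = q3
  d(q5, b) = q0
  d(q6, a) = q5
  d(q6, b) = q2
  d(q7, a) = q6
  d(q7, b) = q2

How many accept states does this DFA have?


Accept states listed: {q3, q6}
Counting: q3(1) q6(2)

2


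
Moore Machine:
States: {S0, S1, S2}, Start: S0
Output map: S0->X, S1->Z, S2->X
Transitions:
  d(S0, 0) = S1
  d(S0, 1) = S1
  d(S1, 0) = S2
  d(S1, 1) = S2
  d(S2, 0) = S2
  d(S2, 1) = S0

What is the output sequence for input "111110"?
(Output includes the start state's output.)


Start: S0 (output X)
  --1--> S1 (output Z)
  --1--> S2 (output X)
  --1--> S0 (output X)
  --1--> S1 (output Z)
  --1--> S2 (output X)
  --0--> S2 (output X)

"XZXXZXX"


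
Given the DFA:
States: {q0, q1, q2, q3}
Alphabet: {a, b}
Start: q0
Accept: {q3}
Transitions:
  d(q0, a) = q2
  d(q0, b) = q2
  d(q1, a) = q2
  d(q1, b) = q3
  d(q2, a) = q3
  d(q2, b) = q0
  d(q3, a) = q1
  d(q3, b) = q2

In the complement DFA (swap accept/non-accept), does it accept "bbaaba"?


Trace: q0 -> q2 -> q0 -> q2 -> q3 -> q2 -> q3
Final: q3
Original accept: {q3}
Complement: q3 is in original accept

No, complement rejects (original accepts)


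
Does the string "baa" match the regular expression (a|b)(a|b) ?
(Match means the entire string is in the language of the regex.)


|string| = 3; first = 'b'; last = 'a'

No, "baa" does not match (a|b)(a|b)


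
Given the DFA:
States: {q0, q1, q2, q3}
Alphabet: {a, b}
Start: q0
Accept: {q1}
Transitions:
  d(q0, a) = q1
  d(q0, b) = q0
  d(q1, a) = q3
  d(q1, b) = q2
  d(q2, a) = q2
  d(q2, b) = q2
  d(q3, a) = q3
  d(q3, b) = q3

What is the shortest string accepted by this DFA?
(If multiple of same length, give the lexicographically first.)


BFS by string length (lex-first path to each state shown):
  len 0: q0<-""
  len 1: q0<-"b", q1<-"a"
Found accept state at length 1.

"a"


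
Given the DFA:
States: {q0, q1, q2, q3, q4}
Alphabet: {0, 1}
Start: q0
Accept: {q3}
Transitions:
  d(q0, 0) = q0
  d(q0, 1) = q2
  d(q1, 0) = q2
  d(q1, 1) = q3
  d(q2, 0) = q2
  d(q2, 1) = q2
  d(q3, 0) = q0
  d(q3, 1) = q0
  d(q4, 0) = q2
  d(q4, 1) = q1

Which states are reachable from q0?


BFS from q0:
  layer 0: {q0}
  layer 1: {q2}

{q0, q2}


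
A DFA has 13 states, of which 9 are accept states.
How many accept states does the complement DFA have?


Complement swaps accept and non-accept states.
13 - 9 = 4

4


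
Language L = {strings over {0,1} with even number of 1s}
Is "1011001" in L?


count('1') = 4; 4 mod 2 = 0

Yes, "1011001" is in L


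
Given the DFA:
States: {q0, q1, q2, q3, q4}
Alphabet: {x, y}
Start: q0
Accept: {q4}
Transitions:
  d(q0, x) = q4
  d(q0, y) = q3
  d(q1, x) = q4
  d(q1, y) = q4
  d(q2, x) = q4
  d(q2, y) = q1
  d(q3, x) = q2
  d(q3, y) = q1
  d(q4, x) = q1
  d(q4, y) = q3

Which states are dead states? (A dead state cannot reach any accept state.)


Forward reachability from each state:
  q0 -> reaches accept state q4 (live)
  q1 -> reaches accept state q4 (live)
  q2 -> reaches accept state q4 (live)
  q3 -> reaches accept state q4 (live)
  q4 -> reaches accept state q4 (live)

None (all states can reach an accept state)


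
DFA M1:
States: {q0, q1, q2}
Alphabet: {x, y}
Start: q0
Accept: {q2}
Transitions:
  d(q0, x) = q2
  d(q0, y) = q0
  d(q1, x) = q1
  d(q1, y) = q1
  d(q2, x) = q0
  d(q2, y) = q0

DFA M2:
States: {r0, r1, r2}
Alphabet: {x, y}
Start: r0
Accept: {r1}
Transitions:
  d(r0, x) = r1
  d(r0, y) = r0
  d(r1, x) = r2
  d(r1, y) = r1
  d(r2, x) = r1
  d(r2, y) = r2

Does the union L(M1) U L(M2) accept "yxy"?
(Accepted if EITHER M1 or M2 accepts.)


M1: final=q0 accepted=False
M2: final=r1 accepted=True

Yes, union accepts


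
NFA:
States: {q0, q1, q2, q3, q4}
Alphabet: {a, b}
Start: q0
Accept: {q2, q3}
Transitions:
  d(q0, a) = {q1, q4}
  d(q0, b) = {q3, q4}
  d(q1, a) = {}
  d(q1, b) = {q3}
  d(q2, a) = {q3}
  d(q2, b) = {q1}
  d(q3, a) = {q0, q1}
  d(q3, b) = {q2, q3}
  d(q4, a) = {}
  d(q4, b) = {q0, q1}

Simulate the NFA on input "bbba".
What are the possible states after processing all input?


Start: {q0}
  --b--> {q3, q4}
  --b--> {q0, q1, q2, q3}
  --b--> {q1, q2, q3, q4}
  --a--> {q0, q1, q3}

{q0, q1, q3}


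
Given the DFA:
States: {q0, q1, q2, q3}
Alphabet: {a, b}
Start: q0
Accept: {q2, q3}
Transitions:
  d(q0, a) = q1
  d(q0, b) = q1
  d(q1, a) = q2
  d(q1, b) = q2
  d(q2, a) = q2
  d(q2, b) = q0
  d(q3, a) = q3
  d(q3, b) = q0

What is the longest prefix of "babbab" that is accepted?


Run the DFA, marking each prefix where the state is accepting:
  "" -> q0 [reject]
  "b" -> q1 [reject]
  "ba" -> q2 [accept]
  "bab" -> q0 [reject]
  "babb" -> q1 [reject]
  "babba" -> q2 [accept]
  "babbab" -> q0 [reject]

"babba"


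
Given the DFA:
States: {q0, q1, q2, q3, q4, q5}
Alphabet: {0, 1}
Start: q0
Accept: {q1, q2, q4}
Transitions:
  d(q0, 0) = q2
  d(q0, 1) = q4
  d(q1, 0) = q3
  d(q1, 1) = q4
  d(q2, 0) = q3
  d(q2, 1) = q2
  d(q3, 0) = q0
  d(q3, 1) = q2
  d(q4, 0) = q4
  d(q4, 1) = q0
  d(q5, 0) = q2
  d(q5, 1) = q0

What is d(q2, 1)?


Looking up transition d(q2, 1)

q2


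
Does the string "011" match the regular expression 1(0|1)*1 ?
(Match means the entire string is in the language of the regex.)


|string| = 3; first = '0'; last = '1'

No, "011" does not match 1(0|1)*1


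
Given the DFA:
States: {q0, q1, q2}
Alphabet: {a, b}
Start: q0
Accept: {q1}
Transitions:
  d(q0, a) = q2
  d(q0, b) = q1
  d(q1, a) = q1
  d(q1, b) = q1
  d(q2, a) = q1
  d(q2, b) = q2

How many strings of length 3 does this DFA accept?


Enumerating all length-3 strings:
  "aaa" -> q1 [accept]
  "aab" -> q1 [accept]
  "aba" -> q1 [accept]
  "abb" -> q2 [reject]
  "baa" -> q1 [accept]
  "bab" -> q1 [accept]
  "bba" -> q1 [accept]
  "bbb" -> q1 [accept]

7 out of 8


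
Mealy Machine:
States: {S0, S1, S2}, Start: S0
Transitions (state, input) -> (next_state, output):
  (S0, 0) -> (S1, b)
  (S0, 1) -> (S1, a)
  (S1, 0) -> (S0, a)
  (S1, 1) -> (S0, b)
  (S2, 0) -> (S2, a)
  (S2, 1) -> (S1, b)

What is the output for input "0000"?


Step-by-step:
  (S0, 0) -> (S1, b)
  (S1, 0) -> (S0, a)
  (S0, 0) -> (S1, b)
  (S1, 0) -> (S0, a)

"baba"


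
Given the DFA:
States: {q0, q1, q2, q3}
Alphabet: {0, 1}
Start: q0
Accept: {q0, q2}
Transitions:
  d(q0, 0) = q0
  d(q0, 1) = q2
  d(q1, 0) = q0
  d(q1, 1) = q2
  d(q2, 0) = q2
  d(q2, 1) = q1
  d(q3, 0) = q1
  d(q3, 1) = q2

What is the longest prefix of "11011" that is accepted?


Run the DFA, marking each prefix where the state is accepting:
  "" -> q0 [accept]
  "1" -> q2 [accept]
  "11" -> q1 [reject]
  "110" -> q0 [accept]
  "1101" -> q2 [accept]
  "11011" -> q1 [reject]

"1101"


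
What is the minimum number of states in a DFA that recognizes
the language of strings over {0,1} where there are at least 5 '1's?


States: count = 0, 1, ..., 4, and a final '>= 5' state.
Total: 5 + 1 = 6. Accept = '>= 5' state.

6


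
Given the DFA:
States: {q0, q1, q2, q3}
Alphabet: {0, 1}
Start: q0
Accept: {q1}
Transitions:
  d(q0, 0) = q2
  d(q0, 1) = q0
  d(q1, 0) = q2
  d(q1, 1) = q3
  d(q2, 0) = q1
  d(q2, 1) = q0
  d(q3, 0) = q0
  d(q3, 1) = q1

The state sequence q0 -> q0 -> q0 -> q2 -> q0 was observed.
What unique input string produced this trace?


Trace back each transition to find the symbol:
  q0 --[1]--> q0
  q0 --[1]--> q0
  q0 --[0]--> q2
  q2 --[1]--> q0

"1101"


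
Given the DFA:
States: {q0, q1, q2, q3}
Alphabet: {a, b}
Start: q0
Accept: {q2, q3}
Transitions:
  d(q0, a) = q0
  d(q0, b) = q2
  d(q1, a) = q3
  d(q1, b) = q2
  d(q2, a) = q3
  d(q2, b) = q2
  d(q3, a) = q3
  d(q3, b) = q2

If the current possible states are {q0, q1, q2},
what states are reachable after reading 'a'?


Apply transition on 'a' from each current state:
  d(q0, a) = q0
  d(q1, a) = q3
  d(q2, a) = q3

{q0, q3}


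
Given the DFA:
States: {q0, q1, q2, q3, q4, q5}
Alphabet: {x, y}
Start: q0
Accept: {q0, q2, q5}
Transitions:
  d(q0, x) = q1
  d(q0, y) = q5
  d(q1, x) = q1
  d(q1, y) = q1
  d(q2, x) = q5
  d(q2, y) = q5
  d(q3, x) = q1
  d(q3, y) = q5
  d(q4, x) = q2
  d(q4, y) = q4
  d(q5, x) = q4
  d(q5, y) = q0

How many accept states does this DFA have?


Accept states listed: {q0, q2, q5}
Counting: q0(1) q2(2) q5(3)

3


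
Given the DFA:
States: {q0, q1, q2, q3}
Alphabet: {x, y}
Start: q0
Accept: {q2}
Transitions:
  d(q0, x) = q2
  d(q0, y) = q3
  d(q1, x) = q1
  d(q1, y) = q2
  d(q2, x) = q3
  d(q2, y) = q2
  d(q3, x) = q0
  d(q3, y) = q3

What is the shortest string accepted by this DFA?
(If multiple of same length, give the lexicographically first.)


BFS by string length (lex-first path to each state shown):
  len 0: q0<-""
  len 1: q2<-"x", q3<-"y"
Found accept state at length 1.

"x"


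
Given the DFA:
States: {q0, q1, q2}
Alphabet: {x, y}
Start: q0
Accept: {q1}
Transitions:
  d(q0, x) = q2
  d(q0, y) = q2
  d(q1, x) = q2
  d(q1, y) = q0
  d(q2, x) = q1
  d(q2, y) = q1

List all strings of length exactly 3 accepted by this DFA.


All strings of length 3: 8 total
Accepted: 0

None


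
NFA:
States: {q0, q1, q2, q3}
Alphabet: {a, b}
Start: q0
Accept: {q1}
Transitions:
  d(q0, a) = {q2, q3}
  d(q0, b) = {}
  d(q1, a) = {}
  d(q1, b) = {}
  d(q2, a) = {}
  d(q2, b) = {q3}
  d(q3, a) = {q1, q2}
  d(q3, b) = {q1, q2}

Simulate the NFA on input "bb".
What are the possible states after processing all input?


Start: {q0}
  --b--> {}
  --b--> {}

{} (empty set, no valid transitions)


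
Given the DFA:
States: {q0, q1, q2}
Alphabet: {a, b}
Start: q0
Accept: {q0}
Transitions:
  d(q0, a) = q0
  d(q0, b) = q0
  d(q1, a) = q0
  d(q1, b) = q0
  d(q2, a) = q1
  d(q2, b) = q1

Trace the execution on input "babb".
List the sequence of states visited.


Input: babb
d(q0, b) = q0
d(q0, a) = q0
d(q0, b) = q0
d(q0, b) = q0


q0 -> q0 -> q0 -> q0 -> q0


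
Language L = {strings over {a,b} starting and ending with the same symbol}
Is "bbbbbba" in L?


first = 'b', last = 'a'

No, "bbbbbba" is not in L


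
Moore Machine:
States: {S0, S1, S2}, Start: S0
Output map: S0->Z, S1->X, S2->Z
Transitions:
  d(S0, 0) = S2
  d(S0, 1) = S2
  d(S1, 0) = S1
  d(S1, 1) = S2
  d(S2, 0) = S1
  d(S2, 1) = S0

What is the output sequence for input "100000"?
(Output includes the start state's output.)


Start: S0 (output Z)
  --1--> S2 (output Z)
  --0--> S1 (output X)
  --0--> S1 (output X)
  --0--> S1 (output X)
  --0--> S1 (output X)
  --0--> S1 (output X)

"ZZXXXXX"


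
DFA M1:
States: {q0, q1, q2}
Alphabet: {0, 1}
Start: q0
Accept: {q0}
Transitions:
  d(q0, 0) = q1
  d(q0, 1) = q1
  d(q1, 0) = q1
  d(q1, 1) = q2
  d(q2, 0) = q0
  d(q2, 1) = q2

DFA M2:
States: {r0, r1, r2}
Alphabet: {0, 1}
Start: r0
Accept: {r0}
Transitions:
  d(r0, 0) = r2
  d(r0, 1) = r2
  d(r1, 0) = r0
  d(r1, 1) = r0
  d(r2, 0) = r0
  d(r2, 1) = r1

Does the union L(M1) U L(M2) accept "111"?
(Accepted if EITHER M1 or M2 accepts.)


M1: final=q2 accepted=False
M2: final=r0 accepted=True

Yes, union accepts


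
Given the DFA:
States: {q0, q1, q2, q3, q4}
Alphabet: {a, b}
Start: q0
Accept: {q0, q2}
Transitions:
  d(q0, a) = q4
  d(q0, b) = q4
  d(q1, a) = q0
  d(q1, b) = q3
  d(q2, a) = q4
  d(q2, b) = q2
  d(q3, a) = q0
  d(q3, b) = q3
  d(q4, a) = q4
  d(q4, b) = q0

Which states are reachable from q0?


BFS from q0:
  layer 0: {q0}
  layer 1: {q4}

{q0, q4}


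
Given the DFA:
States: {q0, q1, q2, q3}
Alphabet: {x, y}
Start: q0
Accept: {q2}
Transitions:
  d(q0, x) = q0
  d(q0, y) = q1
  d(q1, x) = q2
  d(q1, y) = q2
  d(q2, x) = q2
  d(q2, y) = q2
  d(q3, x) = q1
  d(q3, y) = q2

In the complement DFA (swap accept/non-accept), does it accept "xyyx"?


Trace: q0 -> q0 -> q1 -> q2 -> q2
Final: q2
Original accept: {q2}
Complement: q2 is in original accept

No, complement rejects (original accepts)


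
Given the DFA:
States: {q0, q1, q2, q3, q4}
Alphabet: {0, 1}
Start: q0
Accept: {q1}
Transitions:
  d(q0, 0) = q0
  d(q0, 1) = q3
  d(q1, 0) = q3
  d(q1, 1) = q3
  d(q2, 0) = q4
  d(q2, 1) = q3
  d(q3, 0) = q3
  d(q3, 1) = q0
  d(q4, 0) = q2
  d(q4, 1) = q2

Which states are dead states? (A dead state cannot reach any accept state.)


Forward reachability from each state:
  q0 -> reaches {q0, q3}, no accept state (dead)
  q1 -> reaches accept state q1 (live)
  q2 -> reaches {q0, q2, q3, q4}, no accept state (dead)
  q3 -> reaches {q0, q3}, no accept state (dead)
  q4 -> reaches {q0, q2, q3, q4}, no accept state (dead)

{q0, q2, q3, q4}


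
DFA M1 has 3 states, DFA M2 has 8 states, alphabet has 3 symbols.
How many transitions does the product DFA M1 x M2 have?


Product DFA has 3 * 8 = 24 states.
Each has 3 transitions: 24 * 3 = 72

72


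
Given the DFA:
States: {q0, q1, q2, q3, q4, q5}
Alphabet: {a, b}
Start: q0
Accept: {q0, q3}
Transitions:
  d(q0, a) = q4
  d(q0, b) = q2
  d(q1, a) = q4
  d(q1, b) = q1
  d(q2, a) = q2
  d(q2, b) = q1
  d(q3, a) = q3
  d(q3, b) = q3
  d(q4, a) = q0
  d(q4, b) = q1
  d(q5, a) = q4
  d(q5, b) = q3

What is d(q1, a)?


Looking up transition d(q1, a)

q4


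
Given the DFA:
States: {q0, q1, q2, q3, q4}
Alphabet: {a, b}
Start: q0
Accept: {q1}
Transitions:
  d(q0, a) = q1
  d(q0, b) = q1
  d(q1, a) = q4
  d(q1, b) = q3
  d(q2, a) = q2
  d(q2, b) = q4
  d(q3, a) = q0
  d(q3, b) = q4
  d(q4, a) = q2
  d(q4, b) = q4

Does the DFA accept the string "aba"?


Trace: q0 -> q1 -> q3 -> q0
Final state: q0
Accept states: {q1}

No, rejected (final state q0 is not an accept state)


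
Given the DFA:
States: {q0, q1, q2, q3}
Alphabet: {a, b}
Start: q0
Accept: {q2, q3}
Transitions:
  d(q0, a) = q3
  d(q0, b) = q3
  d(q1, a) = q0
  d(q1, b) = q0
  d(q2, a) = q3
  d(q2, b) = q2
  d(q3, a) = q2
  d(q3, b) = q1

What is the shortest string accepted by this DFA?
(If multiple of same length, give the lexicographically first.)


BFS by string length (lex-first path to each state shown):
  len 0: q0<-""
  len 1: q3<-"a"
Found accept state at length 1.

"a"


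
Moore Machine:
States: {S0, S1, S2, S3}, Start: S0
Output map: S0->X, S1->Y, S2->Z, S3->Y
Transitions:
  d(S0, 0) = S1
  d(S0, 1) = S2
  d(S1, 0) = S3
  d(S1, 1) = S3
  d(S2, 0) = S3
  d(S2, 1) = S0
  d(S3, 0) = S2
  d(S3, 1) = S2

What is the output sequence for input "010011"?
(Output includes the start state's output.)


Start: S0 (output X)
  --0--> S1 (output Y)
  --1--> S3 (output Y)
  --0--> S2 (output Z)
  --0--> S3 (output Y)
  --1--> S2 (output Z)
  --1--> S0 (output X)

"XYYZYZX"


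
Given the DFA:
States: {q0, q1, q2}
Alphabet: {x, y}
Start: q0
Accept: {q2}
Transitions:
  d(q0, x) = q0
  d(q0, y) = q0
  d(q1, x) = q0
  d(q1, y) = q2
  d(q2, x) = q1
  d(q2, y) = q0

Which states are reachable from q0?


BFS from q0:
  layer 0: {q0}

{q0}


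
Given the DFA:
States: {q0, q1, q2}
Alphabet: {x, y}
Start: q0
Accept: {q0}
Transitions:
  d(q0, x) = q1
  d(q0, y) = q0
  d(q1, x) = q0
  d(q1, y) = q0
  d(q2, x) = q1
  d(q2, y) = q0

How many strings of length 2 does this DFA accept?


Enumerating all length-2 strings:
  "xx" -> q0 [accept]
  "xy" -> q0 [accept]
  "yx" -> q1 [reject]
  "yy" -> q0 [accept]

3 out of 4


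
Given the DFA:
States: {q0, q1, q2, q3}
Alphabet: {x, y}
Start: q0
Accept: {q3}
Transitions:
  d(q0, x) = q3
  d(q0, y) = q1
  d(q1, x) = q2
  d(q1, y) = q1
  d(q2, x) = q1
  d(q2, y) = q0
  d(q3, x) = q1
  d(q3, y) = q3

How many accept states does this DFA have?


Accept states listed: {q3}
Counting: q3(1)

1


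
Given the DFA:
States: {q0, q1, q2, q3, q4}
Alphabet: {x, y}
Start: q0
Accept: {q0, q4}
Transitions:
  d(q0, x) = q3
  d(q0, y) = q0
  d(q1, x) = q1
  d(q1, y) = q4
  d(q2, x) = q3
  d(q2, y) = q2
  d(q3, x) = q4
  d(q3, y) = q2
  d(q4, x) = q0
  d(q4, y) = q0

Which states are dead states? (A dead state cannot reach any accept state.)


Forward reachability from each state:
  q0 -> reaches accept state q0 (live)
  q1 -> reaches accept state q0 (live)
  q2 -> reaches accept state q0 (live)
  q3 -> reaches accept state q0 (live)
  q4 -> reaches accept state q0 (live)

None (all states can reach an accept state)


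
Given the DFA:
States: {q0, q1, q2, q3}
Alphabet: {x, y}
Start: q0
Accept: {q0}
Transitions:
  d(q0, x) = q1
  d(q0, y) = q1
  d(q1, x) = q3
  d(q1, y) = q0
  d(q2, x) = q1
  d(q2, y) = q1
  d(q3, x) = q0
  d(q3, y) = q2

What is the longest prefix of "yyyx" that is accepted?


Run the DFA, marking each prefix where the state is accepting:
  "" -> q0 [accept]
  "y" -> q1 [reject]
  "yy" -> q0 [accept]
  "yyy" -> q1 [reject]
  "yyyx" -> q3 [reject]

"yy"


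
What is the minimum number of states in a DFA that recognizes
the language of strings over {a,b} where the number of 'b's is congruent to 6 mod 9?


States track (count of 'b') mod 9.
Need 9 states: one per remainder 0..8; accept = remainder 6.

9


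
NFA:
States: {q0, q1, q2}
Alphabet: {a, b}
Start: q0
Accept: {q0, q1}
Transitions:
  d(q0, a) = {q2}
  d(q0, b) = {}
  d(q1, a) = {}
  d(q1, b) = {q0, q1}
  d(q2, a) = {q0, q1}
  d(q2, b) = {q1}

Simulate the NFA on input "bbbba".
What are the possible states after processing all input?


Start: {q0}
  --b--> {}
  --b--> {}
  --b--> {}
  --b--> {}
  --a--> {}

{} (empty set, no valid transitions)


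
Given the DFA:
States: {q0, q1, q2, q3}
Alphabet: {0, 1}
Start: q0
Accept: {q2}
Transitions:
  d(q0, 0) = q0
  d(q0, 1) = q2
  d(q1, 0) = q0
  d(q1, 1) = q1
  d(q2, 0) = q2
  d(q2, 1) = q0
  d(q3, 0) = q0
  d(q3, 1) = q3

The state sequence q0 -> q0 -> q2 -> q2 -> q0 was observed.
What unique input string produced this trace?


Trace back each transition to find the symbol:
  q0 --[0]--> q0
  q0 --[1]--> q2
  q2 --[0]--> q2
  q2 --[1]--> q0

"0101"


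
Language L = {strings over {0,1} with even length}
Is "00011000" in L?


length = 8; 8 mod 2 = 0

Yes, "00011000" is in L


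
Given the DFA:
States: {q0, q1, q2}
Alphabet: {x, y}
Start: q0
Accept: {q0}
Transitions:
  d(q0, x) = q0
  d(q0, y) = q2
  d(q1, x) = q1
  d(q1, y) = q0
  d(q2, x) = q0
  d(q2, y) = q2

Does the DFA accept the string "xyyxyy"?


Trace: q0 -> q0 -> q2 -> q2 -> q0 -> q2 -> q2
Final state: q2
Accept states: {q0}

No, rejected (final state q2 is not an accept state)


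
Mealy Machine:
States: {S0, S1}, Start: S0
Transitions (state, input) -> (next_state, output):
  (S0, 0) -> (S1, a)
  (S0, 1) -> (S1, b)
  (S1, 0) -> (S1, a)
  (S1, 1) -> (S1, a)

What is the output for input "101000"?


Step-by-step:
  (S0, 1) -> (S1, b)
  (S1, 0) -> (S1, a)
  (S1, 1) -> (S1, a)
  (S1, 0) -> (S1, a)
  (S1, 0) -> (S1, a)
  (S1, 0) -> (S1, a)

"baaaaa"


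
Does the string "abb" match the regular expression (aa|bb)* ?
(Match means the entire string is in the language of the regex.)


|string| = 3; first = 'a'; last = 'b'

No, "abb" does not match (aa|bb)*


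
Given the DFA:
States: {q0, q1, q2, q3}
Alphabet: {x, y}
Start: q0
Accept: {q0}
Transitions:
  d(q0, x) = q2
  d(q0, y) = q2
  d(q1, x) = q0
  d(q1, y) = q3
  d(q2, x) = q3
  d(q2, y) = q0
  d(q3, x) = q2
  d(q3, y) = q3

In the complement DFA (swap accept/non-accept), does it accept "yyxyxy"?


Trace: q0 -> q2 -> q0 -> q2 -> q0 -> q2 -> q0
Final: q0
Original accept: {q0}
Complement: q0 is in original accept

No, complement rejects (original accepts)


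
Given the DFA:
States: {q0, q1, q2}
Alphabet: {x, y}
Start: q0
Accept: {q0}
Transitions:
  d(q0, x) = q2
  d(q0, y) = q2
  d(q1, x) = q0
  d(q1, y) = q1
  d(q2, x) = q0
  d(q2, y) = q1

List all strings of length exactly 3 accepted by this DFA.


All strings of length 3: 8 total
Accepted: 2

"xyx", "yyx"


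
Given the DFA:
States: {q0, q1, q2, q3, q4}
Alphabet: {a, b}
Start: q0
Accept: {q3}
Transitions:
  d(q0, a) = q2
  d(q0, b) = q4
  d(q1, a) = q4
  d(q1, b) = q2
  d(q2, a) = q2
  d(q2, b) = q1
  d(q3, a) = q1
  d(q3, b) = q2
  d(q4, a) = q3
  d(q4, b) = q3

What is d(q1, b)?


Looking up transition d(q1, b)

q2


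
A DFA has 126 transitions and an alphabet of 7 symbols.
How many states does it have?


Each state has exactly one transition per symbol.
states = transitions / |alphabet| = 126 / 7 = 18

18


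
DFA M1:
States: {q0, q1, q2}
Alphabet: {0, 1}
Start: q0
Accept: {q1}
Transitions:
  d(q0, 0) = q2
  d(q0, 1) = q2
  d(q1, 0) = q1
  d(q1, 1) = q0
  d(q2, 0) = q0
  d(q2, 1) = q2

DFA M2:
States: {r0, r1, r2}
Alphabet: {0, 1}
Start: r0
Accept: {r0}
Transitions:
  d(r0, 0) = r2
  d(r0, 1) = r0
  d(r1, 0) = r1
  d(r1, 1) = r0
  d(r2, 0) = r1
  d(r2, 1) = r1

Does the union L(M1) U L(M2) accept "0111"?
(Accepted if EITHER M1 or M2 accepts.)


M1: final=q2 accepted=False
M2: final=r0 accepted=True

Yes, union accepts


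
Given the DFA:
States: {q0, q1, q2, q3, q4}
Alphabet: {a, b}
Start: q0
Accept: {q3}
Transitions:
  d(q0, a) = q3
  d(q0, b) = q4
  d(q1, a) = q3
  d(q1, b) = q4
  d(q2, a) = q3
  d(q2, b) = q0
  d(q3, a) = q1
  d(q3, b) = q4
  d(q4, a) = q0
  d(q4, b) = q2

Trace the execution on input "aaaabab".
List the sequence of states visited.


Input: aaaabab
d(q0, a) = q3
d(q3, a) = q1
d(q1, a) = q3
d(q3, a) = q1
d(q1, b) = q4
d(q4, a) = q0
d(q0, b) = q4


q0 -> q3 -> q1 -> q3 -> q1 -> q4 -> q0 -> q4


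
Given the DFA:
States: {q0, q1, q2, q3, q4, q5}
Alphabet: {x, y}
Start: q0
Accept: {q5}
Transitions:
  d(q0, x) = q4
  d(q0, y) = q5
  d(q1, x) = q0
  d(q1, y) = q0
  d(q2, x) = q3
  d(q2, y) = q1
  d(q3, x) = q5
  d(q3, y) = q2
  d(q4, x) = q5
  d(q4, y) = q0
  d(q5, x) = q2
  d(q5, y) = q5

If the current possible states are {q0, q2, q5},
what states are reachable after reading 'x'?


Apply transition on 'x' from each current state:
  d(q0, x) = q4
  d(q2, x) = q3
  d(q5, x) = q2

{q2, q3, q4}


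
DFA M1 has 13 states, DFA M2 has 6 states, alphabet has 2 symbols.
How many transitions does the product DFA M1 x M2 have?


Product DFA has 13 * 6 = 78 states.
Each has 2 transitions: 78 * 2 = 156

156


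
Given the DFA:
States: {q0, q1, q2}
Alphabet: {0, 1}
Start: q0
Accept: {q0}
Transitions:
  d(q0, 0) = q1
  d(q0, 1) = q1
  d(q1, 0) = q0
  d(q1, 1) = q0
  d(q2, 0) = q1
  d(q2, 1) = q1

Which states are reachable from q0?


BFS from q0:
  layer 0: {q0}
  layer 1: {q1}

{q0, q1}


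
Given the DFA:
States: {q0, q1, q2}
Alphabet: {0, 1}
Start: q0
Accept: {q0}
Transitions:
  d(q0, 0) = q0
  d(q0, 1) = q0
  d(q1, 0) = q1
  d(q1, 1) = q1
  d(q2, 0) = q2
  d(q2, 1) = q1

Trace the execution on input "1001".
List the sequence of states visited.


Input: 1001
d(q0, 1) = q0
d(q0, 0) = q0
d(q0, 0) = q0
d(q0, 1) = q0


q0 -> q0 -> q0 -> q0 -> q0


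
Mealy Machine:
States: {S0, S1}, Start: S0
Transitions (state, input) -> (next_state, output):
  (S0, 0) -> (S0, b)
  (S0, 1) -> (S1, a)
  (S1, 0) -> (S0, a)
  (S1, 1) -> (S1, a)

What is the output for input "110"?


Step-by-step:
  (S0, 1) -> (S1, a)
  (S1, 1) -> (S1, a)
  (S1, 0) -> (S0, a)

"aaa"


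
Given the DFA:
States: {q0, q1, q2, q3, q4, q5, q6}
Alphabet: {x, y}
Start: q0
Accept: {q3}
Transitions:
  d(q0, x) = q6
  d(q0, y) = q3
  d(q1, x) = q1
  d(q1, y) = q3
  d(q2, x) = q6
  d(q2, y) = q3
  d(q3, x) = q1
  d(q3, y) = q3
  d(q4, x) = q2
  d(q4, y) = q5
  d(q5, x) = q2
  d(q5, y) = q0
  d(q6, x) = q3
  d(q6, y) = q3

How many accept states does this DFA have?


Accept states listed: {q3}
Counting: q3(1)

1


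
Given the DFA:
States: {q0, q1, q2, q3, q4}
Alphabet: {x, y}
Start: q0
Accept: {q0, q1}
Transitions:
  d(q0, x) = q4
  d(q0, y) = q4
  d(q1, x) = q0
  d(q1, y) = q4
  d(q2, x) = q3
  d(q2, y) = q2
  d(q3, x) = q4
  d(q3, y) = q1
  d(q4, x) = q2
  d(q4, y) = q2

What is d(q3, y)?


Looking up transition d(q3, y)

q1


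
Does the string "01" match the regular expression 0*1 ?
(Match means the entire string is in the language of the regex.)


|string| = 2; first = '0'; last = '1'

Yes, "01" matches 0*1


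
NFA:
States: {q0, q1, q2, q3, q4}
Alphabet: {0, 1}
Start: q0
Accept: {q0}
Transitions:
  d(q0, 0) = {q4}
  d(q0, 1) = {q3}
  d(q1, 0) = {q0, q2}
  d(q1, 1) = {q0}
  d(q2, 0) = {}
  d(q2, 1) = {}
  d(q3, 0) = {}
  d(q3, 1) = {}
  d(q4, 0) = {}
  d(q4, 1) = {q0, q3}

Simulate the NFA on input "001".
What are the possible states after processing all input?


Start: {q0}
  --0--> {q4}
  --0--> {}
  --1--> {}

{} (empty set, no valid transitions)


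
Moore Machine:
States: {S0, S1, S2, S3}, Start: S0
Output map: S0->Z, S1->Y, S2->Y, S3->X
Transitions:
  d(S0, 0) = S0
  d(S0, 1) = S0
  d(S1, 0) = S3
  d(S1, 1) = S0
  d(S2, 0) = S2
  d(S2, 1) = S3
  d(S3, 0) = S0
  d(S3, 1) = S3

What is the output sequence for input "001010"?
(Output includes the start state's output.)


Start: S0 (output Z)
  --0--> S0 (output Z)
  --0--> S0 (output Z)
  --1--> S0 (output Z)
  --0--> S0 (output Z)
  --1--> S0 (output Z)
  --0--> S0 (output Z)

"ZZZZZZZ"


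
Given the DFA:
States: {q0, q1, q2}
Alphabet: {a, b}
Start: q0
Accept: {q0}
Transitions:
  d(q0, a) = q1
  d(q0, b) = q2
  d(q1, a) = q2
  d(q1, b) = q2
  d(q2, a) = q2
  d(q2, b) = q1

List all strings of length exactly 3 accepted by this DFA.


All strings of length 3: 8 total
Accepted: 0

None


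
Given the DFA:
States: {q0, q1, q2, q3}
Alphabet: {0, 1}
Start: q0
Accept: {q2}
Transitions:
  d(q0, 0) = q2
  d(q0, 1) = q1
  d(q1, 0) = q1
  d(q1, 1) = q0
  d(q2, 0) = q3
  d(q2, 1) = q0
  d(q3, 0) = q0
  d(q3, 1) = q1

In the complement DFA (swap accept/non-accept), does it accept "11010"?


Trace: q0 -> q1 -> q0 -> q2 -> q0 -> q2
Final: q2
Original accept: {q2}
Complement: q2 is in original accept

No, complement rejects (original accepts)


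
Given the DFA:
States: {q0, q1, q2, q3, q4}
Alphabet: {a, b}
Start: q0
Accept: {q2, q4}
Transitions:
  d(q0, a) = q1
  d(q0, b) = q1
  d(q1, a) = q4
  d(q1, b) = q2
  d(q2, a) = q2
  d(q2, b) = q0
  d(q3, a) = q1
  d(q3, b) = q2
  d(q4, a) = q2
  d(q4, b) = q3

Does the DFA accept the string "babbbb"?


Trace: q0 -> q1 -> q4 -> q3 -> q2 -> q0 -> q1
Final state: q1
Accept states: {q2, q4}

No, rejected (final state q1 is not an accept state)


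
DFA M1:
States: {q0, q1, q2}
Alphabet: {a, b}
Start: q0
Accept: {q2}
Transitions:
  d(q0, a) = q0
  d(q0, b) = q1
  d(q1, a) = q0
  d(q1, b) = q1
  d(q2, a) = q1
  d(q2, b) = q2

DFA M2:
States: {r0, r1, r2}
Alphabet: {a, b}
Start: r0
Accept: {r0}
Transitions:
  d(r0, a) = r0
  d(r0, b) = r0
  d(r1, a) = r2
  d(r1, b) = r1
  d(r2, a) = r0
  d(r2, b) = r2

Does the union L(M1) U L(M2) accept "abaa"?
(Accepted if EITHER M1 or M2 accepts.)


M1: final=q0 accepted=False
M2: final=r0 accepted=True

Yes, union accepts


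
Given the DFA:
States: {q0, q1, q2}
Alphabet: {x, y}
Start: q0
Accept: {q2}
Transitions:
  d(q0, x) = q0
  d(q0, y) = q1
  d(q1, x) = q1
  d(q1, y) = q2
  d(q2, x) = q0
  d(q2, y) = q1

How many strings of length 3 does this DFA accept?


Enumerating all length-3 strings:
  "xxx" -> q0 [reject]
  "xxy" -> q1 [reject]
  "xyx" -> q1 [reject]
  "xyy" -> q2 [accept]
  "yxx" -> q1 [reject]
  "yxy" -> q2 [accept]
  "yyx" -> q0 [reject]
  "yyy" -> q1 [reject]

2 out of 8


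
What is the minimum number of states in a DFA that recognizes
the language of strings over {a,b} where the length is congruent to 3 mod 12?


States track (length) mod 12.
Need 12 states: one per remainder 0..11; accept = remainder 3.

12


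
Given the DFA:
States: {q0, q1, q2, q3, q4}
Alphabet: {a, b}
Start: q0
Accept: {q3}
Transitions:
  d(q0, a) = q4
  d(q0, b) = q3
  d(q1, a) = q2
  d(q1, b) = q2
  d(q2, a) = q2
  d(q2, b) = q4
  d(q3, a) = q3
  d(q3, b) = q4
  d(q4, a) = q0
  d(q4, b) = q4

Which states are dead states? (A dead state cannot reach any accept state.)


Forward reachability from each state:
  q0 -> reaches accept state q3 (live)
  q1 -> reaches accept state q3 (live)
  q2 -> reaches accept state q3 (live)
  q3 -> reaches accept state q3 (live)
  q4 -> reaches accept state q3 (live)

None (all states can reach an accept state)


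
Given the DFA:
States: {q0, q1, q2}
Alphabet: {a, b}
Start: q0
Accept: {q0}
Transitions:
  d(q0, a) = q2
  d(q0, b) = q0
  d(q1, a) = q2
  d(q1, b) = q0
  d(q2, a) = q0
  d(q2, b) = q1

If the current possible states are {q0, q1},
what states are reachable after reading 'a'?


Apply transition on 'a' from each current state:
  d(q0, a) = q2
  d(q1, a) = q2

{q2}


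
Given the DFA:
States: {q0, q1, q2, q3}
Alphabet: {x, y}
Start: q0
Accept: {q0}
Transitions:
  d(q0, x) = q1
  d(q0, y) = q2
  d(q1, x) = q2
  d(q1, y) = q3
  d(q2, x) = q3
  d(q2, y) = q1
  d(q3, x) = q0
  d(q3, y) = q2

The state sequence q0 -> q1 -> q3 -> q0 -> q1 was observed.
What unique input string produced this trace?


Trace back each transition to find the symbol:
  q0 --[x]--> q1
  q1 --[y]--> q3
  q3 --[x]--> q0
  q0 --[x]--> q1

"xyxx"


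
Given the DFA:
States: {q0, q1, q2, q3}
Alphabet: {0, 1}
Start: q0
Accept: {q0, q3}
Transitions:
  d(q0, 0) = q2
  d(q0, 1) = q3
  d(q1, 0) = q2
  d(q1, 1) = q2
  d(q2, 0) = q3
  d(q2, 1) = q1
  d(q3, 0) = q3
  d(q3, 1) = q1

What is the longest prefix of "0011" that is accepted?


Run the DFA, marking each prefix where the state is accepting:
  "" -> q0 [accept]
  "0" -> q2 [reject]
  "00" -> q3 [accept]
  "001" -> q1 [reject]
  "0011" -> q2 [reject]

"00"


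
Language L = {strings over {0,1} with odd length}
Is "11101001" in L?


length = 8; 8 mod 2 = 0

No, "11101001" is not in L


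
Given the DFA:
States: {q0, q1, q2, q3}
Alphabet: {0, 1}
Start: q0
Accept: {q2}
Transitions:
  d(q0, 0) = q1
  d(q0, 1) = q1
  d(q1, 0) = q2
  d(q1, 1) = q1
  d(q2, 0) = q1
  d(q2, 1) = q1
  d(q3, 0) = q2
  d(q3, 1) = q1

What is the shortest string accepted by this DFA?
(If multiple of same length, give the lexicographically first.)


BFS by string length (lex-first path to each state shown):
  len 0: q0<-""
  len 1: q1<-"0"
  len 2: q1<-"01", q2<-"00"
Found accept state at length 2.

"00"


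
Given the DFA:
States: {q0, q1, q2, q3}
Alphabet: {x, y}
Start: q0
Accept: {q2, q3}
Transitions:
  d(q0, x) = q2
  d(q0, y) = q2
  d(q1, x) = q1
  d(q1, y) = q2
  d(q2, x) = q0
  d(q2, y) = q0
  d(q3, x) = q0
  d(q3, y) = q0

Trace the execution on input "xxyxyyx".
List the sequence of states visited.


Input: xxyxyyx
d(q0, x) = q2
d(q2, x) = q0
d(q0, y) = q2
d(q2, x) = q0
d(q0, y) = q2
d(q2, y) = q0
d(q0, x) = q2


q0 -> q2 -> q0 -> q2 -> q0 -> q2 -> q0 -> q2


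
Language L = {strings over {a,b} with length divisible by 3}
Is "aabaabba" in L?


length = 8; 8 mod 3 = 2

No, "aabaabba" is not in L


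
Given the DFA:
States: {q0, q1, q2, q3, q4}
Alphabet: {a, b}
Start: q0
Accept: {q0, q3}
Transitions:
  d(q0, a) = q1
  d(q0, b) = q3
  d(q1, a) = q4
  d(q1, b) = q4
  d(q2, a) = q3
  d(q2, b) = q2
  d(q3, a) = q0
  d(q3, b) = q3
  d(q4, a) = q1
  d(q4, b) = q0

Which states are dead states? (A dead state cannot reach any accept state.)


Forward reachability from each state:
  q0 -> reaches accept state q0 (live)
  q1 -> reaches accept state q0 (live)
  q2 -> reaches accept state q0 (live)
  q3 -> reaches accept state q0 (live)
  q4 -> reaches accept state q0 (live)

None (all states can reach an accept state)


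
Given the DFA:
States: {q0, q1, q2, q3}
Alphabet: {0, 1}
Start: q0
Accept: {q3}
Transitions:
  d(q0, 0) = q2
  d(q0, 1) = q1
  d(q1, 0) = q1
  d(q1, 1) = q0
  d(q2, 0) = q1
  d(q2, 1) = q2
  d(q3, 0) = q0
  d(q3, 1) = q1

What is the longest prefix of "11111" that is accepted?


Run the DFA, marking each prefix where the state is accepting:
  "" -> q0 [reject]
  "1" -> q1 [reject]
  "11" -> q0 [reject]
  "111" -> q1 [reject]
  "1111" -> q0 [reject]
  "11111" -> q1 [reject]

No prefix is accepted


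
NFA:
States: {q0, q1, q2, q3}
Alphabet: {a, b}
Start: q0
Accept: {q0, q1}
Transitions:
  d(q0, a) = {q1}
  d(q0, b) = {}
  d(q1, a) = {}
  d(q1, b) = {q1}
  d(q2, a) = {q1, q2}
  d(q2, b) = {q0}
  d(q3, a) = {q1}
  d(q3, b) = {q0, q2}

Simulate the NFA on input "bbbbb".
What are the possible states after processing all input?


Start: {q0}
  --b--> {}
  --b--> {}
  --b--> {}
  --b--> {}
  --b--> {}

{} (empty set, no valid transitions)


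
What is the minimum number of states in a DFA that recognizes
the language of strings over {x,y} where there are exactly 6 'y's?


States: count = 0, 1, ..., 6 (that's 7 states), plus a dead state for count > 6.
Total: 7 + 1 = 8. Accept = count-6 state.

8


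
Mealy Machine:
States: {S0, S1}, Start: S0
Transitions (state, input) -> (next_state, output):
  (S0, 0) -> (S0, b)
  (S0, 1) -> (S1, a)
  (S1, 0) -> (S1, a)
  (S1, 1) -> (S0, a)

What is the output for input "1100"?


Step-by-step:
  (S0, 1) -> (S1, a)
  (S1, 1) -> (S0, a)
  (S0, 0) -> (S0, b)
  (S0, 0) -> (S0, b)

"aabb"


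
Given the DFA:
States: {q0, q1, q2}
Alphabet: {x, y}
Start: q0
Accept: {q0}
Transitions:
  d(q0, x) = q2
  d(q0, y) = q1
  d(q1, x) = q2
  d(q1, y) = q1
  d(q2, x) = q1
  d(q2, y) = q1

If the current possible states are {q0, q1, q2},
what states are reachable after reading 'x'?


Apply transition on 'x' from each current state:
  d(q0, x) = q2
  d(q1, x) = q2
  d(q2, x) = q1

{q1, q2}


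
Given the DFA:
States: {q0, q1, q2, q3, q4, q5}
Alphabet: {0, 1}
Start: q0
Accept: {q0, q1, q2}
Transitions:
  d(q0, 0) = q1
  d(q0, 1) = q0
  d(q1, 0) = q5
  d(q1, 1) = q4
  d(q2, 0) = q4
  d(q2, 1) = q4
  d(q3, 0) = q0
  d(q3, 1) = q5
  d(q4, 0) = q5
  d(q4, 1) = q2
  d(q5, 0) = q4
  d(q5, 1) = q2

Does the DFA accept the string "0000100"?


Trace: q0 -> q1 -> q5 -> q4 -> q5 -> q2 -> q4 -> q5
Final state: q5
Accept states: {q0, q1, q2}

No, rejected (final state q5 is not an accept state)


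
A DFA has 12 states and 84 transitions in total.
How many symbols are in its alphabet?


Each state has exactly one transition per symbol.
|alphabet| = transitions / states = 84 / 12 = 7

7


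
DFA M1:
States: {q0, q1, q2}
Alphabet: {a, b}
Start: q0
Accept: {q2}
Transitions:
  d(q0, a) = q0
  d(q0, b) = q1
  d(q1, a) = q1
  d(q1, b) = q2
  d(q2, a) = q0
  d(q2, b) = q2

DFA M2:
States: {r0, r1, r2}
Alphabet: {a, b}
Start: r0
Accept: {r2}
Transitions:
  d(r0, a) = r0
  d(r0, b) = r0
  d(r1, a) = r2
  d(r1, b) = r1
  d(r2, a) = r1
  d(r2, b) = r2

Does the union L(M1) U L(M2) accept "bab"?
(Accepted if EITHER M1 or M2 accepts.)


M1: final=q2 accepted=True
M2: final=r0 accepted=False

Yes, union accepts


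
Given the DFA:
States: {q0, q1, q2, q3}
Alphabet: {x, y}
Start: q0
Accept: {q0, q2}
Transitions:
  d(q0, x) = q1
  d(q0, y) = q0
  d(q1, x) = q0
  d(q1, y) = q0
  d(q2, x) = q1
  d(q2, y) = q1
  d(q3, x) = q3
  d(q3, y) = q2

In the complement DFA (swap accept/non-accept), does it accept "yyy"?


Trace: q0 -> q0 -> q0 -> q0
Final: q0
Original accept: {q0, q2}
Complement: q0 is in original accept

No, complement rejects (original accepts)


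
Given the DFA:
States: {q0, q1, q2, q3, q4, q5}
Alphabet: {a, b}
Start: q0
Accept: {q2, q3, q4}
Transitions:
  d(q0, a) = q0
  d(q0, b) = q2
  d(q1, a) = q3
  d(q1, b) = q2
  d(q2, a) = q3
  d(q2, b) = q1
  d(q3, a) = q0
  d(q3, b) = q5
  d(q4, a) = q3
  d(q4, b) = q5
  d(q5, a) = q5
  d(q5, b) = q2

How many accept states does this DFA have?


Accept states listed: {q2, q3, q4}
Counting: q2(1) q3(2) q4(3)

3


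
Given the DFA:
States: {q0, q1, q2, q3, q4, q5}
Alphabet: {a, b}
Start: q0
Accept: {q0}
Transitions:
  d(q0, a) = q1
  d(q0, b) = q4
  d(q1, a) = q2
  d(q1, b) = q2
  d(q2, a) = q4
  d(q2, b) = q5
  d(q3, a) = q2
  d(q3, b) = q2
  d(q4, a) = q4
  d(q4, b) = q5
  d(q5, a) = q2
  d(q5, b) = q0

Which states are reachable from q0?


BFS from q0:
  layer 0: {q0}
  layer 1: {q1, q4}
  layer 2: {q2, q5}

{q0, q1, q2, q4, q5}


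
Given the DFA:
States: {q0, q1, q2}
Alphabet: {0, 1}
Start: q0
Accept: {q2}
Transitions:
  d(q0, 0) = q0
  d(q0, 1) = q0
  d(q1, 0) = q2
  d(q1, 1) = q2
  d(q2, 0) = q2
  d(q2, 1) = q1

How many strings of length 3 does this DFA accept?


Enumerating all length-3 strings:
  "000" -> q0 [reject]
  "001" -> q0 [reject]
  "010" -> q0 [reject]
  "011" -> q0 [reject]
  "100" -> q0 [reject]
  "101" -> q0 [reject]
  "110" -> q0 [reject]
  "111" -> q0 [reject]

0 out of 8


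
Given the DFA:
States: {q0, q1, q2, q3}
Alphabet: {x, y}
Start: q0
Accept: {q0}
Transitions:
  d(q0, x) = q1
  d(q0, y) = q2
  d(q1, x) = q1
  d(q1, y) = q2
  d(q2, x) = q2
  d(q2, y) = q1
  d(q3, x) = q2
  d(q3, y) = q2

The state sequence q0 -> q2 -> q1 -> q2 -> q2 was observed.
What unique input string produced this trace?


Trace back each transition to find the symbol:
  q0 --[y]--> q2
  q2 --[y]--> q1
  q1 --[y]--> q2
  q2 --[x]--> q2

"yyyx"


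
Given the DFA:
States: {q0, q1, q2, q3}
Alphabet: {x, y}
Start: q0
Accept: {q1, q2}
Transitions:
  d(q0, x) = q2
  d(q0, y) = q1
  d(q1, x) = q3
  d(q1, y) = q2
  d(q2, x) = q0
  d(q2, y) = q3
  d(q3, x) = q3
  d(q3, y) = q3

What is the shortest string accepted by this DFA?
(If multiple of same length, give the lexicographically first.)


BFS by string length (lex-first path to each state shown):
  len 0: q0<-""
  len 1: q1<-"y", q2<-"x"
Found accept state at length 1.

"x"


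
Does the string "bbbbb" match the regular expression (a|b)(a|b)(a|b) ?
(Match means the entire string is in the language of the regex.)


|string| = 5; first = 'b'; last = 'b'

No, "bbbbb" does not match (a|b)(a|b)(a|b)
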